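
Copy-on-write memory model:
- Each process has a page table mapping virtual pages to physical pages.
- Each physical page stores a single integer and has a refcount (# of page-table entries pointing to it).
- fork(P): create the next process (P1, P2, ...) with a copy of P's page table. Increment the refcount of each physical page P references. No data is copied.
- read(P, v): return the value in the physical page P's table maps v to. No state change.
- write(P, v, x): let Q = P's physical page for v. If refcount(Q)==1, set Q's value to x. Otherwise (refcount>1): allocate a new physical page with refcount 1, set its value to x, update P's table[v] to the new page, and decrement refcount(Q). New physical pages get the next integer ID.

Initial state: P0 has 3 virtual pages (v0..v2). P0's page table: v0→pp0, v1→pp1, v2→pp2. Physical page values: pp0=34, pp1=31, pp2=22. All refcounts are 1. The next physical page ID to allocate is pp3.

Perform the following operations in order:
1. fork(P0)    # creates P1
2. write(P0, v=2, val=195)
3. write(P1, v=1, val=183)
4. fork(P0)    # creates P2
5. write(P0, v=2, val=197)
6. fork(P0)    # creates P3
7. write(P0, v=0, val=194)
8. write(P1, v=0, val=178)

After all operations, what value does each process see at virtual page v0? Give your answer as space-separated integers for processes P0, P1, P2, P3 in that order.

Op 1: fork(P0) -> P1. 3 ppages; refcounts: pp0:2 pp1:2 pp2:2
Op 2: write(P0, v2, 195). refcount(pp2)=2>1 -> COPY to pp3. 4 ppages; refcounts: pp0:2 pp1:2 pp2:1 pp3:1
Op 3: write(P1, v1, 183). refcount(pp1)=2>1 -> COPY to pp4. 5 ppages; refcounts: pp0:2 pp1:1 pp2:1 pp3:1 pp4:1
Op 4: fork(P0) -> P2. 5 ppages; refcounts: pp0:3 pp1:2 pp2:1 pp3:2 pp4:1
Op 5: write(P0, v2, 197). refcount(pp3)=2>1 -> COPY to pp5. 6 ppages; refcounts: pp0:3 pp1:2 pp2:1 pp3:1 pp4:1 pp5:1
Op 6: fork(P0) -> P3. 6 ppages; refcounts: pp0:4 pp1:3 pp2:1 pp3:1 pp4:1 pp5:2
Op 7: write(P0, v0, 194). refcount(pp0)=4>1 -> COPY to pp6. 7 ppages; refcounts: pp0:3 pp1:3 pp2:1 pp3:1 pp4:1 pp5:2 pp6:1
Op 8: write(P1, v0, 178). refcount(pp0)=3>1 -> COPY to pp7. 8 ppages; refcounts: pp0:2 pp1:3 pp2:1 pp3:1 pp4:1 pp5:2 pp6:1 pp7:1
P0: v0 -> pp6 = 194
P1: v0 -> pp7 = 178
P2: v0 -> pp0 = 34
P3: v0 -> pp0 = 34

Answer: 194 178 34 34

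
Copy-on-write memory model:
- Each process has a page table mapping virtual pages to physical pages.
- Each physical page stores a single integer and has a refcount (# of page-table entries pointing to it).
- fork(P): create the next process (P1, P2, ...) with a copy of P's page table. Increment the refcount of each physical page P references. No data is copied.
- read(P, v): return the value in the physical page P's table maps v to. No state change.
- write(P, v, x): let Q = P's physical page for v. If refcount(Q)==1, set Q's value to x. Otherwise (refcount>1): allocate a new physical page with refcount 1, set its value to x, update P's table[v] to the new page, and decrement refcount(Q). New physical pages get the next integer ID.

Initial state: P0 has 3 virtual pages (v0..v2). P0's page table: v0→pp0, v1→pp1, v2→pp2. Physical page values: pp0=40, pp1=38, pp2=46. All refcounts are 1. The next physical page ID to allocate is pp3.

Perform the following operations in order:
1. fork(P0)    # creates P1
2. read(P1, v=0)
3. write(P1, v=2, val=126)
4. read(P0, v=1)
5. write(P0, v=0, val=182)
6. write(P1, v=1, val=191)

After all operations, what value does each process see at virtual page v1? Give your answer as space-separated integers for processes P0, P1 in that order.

Answer: 38 191

Derivation:
Op 1: fork(P0) -> P1. 3 ppages; refcounts: pp0:2 pp1:2 pp2:2
Op 2: read(P1, v0) -> 40. No state change.
Op 3: write(P1, v2, 126). refcount(pp2)=2>1 -> COPY to pp3. 4 ppages; refcounts: pp0:2 pp1:2 pp2:1 pp3:1
Op 4: read(P0, v1) -> 38. No state change.
Op 5: write(P0, v0, 182). refcount(pp0)=2>1 -> COPY to pp4. 5 ppages; refcounts: pp0:1 pp1:2 pp2:1 pp3:1 pp4:1
Op 6: write(P1, v1, 191). refcount(pp1)=2>1 -> COPY to pp5. 6 ppages; refcounts: pp0:1 pp1:1 pp2:1 pp3:1 pp4:1 pp5:1
P0: v1 -> pp1 = 38
P1: v1 -> pp5 = 191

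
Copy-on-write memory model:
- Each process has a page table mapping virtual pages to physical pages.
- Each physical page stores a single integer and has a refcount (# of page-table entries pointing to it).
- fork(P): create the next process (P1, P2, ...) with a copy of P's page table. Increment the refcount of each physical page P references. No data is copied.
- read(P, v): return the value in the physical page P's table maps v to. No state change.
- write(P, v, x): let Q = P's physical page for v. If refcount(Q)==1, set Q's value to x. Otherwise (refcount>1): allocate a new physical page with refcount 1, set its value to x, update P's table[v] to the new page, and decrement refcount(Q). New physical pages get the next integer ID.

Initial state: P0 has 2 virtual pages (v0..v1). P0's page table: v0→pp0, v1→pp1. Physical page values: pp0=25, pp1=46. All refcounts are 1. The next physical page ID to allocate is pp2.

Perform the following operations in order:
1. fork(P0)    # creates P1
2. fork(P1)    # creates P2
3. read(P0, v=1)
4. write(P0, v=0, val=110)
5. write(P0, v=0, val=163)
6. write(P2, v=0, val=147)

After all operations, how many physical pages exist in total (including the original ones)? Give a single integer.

Op 1: fork(P0) -> P1. 2 ppages; refcounts: pp0:2 pp1:2
Op 2: fork(P1) -> P2. 2 ppages; refcounts: pp0:3 pp1:3
Op 3: read(P0, v1) -> 46. No state change.
Op 4: write(P0, v0, 110). refcount(pp0)=3>1 -> COPY to pp2. 3 ppages; refcounts: pp0:2 pp1:3 pp2:1
Op 5: write(P0, v0, 163). refcount(pp2)=1 -> write in place. 3 ppages; refcounts: pp0:2 pp1:3 pp2:1
Op 6: write(P2, v0, 147). refcount(pp0)=2>1 -> COPY to pp3. 4 ppages; refcounts: pp0:1 pp1:3 pp2:1 pp3:1

Answer: 4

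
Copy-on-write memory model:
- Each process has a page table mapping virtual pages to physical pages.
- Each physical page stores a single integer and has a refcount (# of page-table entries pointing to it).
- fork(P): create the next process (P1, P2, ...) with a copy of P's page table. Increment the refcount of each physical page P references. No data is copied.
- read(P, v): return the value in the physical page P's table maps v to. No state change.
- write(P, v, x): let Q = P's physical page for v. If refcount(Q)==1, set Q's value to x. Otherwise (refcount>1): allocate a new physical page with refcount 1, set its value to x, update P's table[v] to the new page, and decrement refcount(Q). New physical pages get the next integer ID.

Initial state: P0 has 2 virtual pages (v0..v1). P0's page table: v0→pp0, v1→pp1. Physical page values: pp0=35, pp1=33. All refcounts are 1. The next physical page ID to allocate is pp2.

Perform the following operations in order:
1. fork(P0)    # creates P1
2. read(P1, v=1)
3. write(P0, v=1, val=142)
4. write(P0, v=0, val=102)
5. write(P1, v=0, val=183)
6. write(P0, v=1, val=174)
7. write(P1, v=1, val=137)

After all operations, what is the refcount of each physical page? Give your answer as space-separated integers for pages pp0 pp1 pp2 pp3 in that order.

Answer: 1 1 1 1

Derivation:
Op 1: fork(P0) -> P1. 2 ppages; refcounts: pp0:2 pp1:2
Op 2: read(P1, v1) -> 33. No state change.
Op 3: write(P0, v1, 142). refcount(pp1)=2>1 -> COPY to pp2. 3 ppages; refcounts: pp0:2 pp1:1 pp2:1
Op 4: write(P0, v0, 102). refcount(pp0)=2>1 -> COPY to pp3. 4 ppages; refcounts: pp0:1 pp1:1 pp2:1 pp3:1
Op 5: write(P1, v0, 183). refcount(pp0)=1 -> write in place. 4 ppages; refcounts: pp0:1 pp1:1 pp2:1 pp3:1
Op 6: write(P0, v1, 174). refcount(pp2)=1 -> write in place. 4 ppages; refcounts: pp0:1 pp1:1 pp2:1 pp3:1
Op 7: write(P1, v1, 137). refcount(pp1)=1 -> write in place. 4 ppages; refcounts: pp0:1 pp1:1 pp2:1 pp3:1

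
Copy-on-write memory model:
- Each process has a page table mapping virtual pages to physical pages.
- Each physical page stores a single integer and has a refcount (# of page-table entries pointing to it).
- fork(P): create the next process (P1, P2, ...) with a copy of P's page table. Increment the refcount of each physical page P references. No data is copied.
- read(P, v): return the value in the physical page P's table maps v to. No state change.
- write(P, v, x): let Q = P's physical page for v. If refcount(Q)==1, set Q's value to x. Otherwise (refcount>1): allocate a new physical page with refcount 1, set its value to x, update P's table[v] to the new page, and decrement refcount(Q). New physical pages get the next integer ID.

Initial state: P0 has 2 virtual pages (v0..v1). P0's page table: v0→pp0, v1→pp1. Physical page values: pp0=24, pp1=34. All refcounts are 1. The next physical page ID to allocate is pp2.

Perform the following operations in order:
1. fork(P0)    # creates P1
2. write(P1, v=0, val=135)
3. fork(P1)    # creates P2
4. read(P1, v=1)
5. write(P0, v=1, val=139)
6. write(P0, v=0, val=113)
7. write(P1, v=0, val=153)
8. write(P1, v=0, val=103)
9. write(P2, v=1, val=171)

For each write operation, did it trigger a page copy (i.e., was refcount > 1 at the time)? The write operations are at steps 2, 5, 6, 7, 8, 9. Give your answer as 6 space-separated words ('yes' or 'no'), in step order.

Op 1: fork(P0) -> P1. 2 ppages; refcounts: pp0:2 pp1:2
Op 2: write(P1, v0, 135). refcount(pp0)=2>1 -> COPY to pp2. 3 ppages; refcounts: pp0:1 pp1:2 pp2:1
Op 3: fork(P1) -> P2. 3 ppages; refcounts: pp0:1 pp1:3 pp2:2
Op 4: read(P1, v1) -> 34. No state change.
Op 5: write(P0, v1, 139). refcount(pp1)=3>1 -> COPY to pp3. 4 ppages; refcounts: pp0:1 pp1:2 pp2:2 pp3:1
Op 6: write(P0, v0, 113). refcount(pp0)=1 -> write in place. 4 ppages; refcounts: pp0:1 pp1:2 pp2:2 pp3:1
Op 7: write(P1, v0, 153). refcount(pp2)=2>1 -> COPY to pp4. 5 ppages; refcounts: pp0:1 pp1:2 pp2:1 pp3:1 pp4:1
Op 8: write(P1, v0, 103). refcount(pp4)=1 -> write in place. 5 ppages; refcounts: pp0:1 pp1:2 pp2:1 pp3:1 pp4:1
Op 9: write(P2, v1, 171). refcount(pp1)=2>1 -> COPY to pp5. 6 ppages; refcounts: pp0:1 pp1:1 pp2:1 pp3:1 pp4:1 pp5:1

yes yes no yes no yes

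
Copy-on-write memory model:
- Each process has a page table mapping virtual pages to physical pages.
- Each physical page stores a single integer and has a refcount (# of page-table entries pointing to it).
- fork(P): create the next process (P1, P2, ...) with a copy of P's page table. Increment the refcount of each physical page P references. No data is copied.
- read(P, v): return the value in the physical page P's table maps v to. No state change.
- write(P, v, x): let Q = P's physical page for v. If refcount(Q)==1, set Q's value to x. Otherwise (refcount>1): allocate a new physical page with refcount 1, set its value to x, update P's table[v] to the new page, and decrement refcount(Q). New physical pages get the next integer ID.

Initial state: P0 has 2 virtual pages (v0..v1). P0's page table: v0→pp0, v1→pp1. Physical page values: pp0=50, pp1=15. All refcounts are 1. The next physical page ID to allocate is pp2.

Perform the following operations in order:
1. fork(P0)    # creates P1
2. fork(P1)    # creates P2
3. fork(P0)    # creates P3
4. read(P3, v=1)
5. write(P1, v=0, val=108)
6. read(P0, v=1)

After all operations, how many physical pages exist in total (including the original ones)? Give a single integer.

Op 1: fork(P0) -> P1. 2 ppages; refcounts: pp0:2 pp1:2
Op 2: fork(P1) -> P2. 2 ppages; refcounts: pp0:3 pp1:3
Op 3: fork(P0) -> P3. 2 ppages; refcounts: pp0:4 pp1:4
Op 4: read(P3, v1) -> 15. No state change.
Op 5: write(P1, v0, 108). refcount(pp0)=4>1 -> COPY to pp2. 3 ppages; refcounts: pp0:3 pp1:4 pp2:1
Op 6: read(P0, v1) -> 15. No state change.

Answer: 3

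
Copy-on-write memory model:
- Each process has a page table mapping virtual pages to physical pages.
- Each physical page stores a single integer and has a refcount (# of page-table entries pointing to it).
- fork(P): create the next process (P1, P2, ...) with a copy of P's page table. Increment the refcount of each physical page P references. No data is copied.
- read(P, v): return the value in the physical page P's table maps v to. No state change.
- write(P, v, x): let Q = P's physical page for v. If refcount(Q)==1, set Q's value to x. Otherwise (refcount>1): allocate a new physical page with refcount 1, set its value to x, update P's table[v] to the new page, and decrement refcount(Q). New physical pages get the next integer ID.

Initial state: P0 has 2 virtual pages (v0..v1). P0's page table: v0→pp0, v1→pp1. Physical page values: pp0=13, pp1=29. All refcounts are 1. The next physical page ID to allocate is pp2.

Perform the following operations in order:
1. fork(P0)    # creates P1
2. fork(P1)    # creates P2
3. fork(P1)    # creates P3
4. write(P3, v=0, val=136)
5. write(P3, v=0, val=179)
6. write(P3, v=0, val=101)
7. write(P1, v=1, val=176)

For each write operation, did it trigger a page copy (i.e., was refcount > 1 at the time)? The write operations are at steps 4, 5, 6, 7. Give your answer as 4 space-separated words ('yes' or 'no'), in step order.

Op 1: fork(P0) -> P1. 2 ppages; refcounts: pp0:2 pp1:2
Op 2: fork(P1) -> P2. 2 ppages; refcounts: pp0:3 pp1:3
Op 3: fork(P1) -> P3. 2 ppages; refcounts: pp0:4 pp1:4
Op 4: write(P3, v0, 136). refcount(pp0)=4>1 -> COPY to pp2. 3 ppages; refcounts: pp0:3 pp1:4 pp2:1
Op 5: write(P3, v0, 179). refcount(pp2)=1 -> write in place. 3 ppages; refcounts: pp0:3 pp1:4 pp2:1
Op 6: write(P3, v0, 101). refcount(pp2)=1 -> write in place. 3 ppages; refcounts: pp0:3 pp1:4 pp2:1
Op 7: write(P1, v1, 176). refcount(pp1)=4>1 -> COPY to pp3. 4 ppages; refcounts: pp0:3 pp1:3 pp2:1 pp3:1

yes no no yes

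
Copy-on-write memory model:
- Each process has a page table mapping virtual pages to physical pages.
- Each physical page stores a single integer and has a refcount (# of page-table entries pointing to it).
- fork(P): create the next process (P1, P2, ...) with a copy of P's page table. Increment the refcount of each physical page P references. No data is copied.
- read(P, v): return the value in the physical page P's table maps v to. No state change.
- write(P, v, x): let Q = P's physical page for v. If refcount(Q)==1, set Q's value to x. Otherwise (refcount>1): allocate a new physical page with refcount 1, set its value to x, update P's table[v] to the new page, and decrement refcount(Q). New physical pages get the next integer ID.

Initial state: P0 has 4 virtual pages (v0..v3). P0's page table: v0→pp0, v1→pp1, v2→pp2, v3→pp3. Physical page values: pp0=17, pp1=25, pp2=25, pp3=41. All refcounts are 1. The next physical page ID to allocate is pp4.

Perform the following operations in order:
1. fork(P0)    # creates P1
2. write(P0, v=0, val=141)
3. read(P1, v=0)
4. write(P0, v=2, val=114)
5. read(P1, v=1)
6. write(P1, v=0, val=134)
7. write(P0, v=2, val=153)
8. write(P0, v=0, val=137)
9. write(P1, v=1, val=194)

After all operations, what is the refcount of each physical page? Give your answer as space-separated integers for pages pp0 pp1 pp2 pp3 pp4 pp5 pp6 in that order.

Op 1: fork(P0) -> P1. 4 ppages; refcounts: pp0:2 pp1:2 pp2:2 pp3:2
Op 2: write(P0, v0, 141). refcount(pp0)=2>1 -> COPY to pp4. 5 ppages; refcounts: pp0:1 pp1:2 pp2:2 pp3:2 pp4:1
Op 3: read(P1, v0) -> 17. No state change.
Op 4: write(P0, v2, 114). refcount(pp2)=2>1 -> COPY to pp5. 6 ppages; refcounts: pp0:1 pp1:2 pp2:1 pp3:2 pp4:1 pp5:1
Op 5: read(P1, v1) -> 25. No state change.
Op 6: write(P1, v0, 134). refcount(pp0)=1 -> write in place. 6 ppages; refcounts: pp0:1 pp1:2 pp2:1 pp3:2 pp4:1 pp5:1
Op 7: write(P0, v2, 153). refcount(pp5)=1 -> write in place. 6 ppages; refcounts: pp0:1 pp1:2 pp2:1 pp3:2 pp4:1 pp5:1
Op 8: write(P0, v0, 137). refcount(pp4)=1 -> write in place. 6 ppages; refcounts: pp0:1 pp1:2 pp2:1 pp3:2 pp4:1 pp5:1
Op 9: write(P1, v1, 194). refcount(pp1)=2>1 -> COPY to pp6. 7 ppages; refcounts: pp0:1 pp1:1 pp2:1 pp3:2 pp4:1 pp5:1 pp6:1

Answer: 1 1 1 2 1 1 1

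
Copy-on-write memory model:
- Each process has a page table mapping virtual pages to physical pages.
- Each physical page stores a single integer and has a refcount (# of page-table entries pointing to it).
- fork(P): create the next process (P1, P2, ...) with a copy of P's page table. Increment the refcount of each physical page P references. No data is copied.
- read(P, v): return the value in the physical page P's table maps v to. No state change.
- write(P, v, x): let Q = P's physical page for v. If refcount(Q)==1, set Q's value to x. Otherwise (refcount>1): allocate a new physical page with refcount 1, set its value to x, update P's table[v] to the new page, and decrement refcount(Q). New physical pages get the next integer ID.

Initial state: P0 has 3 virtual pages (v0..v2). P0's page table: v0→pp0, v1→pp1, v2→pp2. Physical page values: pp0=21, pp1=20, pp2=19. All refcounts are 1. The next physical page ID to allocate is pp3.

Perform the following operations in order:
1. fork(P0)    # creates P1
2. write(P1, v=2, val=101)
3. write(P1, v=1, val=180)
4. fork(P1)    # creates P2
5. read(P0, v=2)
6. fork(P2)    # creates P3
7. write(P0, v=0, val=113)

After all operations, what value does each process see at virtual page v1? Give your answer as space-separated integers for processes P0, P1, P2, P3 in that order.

Answer: 20 180 180 180

Derivation:
Op 1: fork(P0) -> P1. 3 ppages; refcounts: pp0:2 pp1:2 pp2:2
Op 2: write(P1, v2, 101). refcount(pp2)=2>1 -> COPY to pp3. 4 ppages; refcounts: pp0:2 pp1:2 pp2:1 pp3:1
Op 3: write(P1, v1, 180). refcount(pp1)=2>1 -> COPY to pp4. 5 ppages; refcounts: pp0:2 pp1:1 pp2:1 pp3:1 pp4:1
Op 4: fork(P1) -> P2. 5 ppages; refcounts: pp0:3 pp1:1 pp2:1 pp3:2 pp4:2
Op 5: read(P0, v2) -> 19. No state change.
Op 6: fork(P2) -> P3. 5 ppages; refcounts: pp0:4 pp1:1 pp2:1 pp3:3 pp4:3
Op 7: write(P0, v0, 113). refcount(pp0)=4>1 -> COPY to pp5. 6 ppages; refcounts: pp0:3 pp1:1 pp2:1 pp3:3 pp4:3 pp5:1
P0: v1 -> pp1 = 20
P1: v1 -> pp4 = 180
P2: v1 -> pp4 = 180
P3: v1 -> pp4 = 180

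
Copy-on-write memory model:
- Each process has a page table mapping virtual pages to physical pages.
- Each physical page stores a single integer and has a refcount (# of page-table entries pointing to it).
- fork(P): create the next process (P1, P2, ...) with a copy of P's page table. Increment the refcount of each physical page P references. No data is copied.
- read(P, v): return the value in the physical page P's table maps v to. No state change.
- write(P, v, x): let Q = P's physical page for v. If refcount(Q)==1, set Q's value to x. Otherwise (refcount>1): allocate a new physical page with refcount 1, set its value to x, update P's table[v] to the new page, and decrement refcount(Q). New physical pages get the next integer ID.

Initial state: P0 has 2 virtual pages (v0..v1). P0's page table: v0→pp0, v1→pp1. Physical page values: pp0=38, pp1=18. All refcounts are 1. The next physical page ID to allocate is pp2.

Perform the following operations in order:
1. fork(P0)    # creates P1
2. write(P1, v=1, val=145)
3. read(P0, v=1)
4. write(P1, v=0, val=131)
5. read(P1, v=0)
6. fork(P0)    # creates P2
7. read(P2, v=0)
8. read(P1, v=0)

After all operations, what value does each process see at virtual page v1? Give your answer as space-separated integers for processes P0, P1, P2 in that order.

Op 1: fork(P0) -> P1. 2 ppages; refcounts: pp0:2 pp1:2
Op 2: write(P1, v1, 145). refcount(pp1)=2>1 -> COPY to pp2. 3 ppages; refcounts: pp0:2 pp1:1 pp2:1
Op 3: read(P0, v1) -> 18. No state change.
Op 4: write(P1, v0, 131). refcount(pp0)=2>1 -> COPY to pp3. 4 ppages; refcounts: pp0:1 pp1:1 pp2:1 pp3:1
Op 5: read(P1, v0) -> 131. No state change.
Op 6: fork(P0) -> P2. 4 ppages; refcounts: pp0:2 pp1:2 pp2:1 pp3:1
Op 7: read(P2, v0) -> 38. No state change.
Op 8: read(P1, v0) -> 131. No state change.
P0: v1 -> pp1 = 18
P1: v1 -> pp2 = 145
P2: v1 -> pp1 = 18

Answer: 18 145 18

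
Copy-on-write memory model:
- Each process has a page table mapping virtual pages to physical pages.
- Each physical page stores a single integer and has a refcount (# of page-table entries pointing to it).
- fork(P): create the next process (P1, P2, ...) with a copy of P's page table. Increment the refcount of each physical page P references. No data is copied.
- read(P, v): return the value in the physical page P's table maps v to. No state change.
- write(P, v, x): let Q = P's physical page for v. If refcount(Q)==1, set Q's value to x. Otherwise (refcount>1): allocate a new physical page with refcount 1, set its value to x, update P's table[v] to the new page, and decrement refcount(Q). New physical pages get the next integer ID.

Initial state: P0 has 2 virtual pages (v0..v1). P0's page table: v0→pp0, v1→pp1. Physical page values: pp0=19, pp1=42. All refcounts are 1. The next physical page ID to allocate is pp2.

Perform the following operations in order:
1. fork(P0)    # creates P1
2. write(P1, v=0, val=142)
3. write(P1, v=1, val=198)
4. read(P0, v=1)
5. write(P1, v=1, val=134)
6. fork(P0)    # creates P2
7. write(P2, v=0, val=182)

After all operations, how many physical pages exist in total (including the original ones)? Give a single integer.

Op 1: fork(P0) -> P1. 2 ppages; refcounts: pp0:2 pp1:2
Op 2: write(P1, v0, 142). refcount(pp0)=2>1 -> COPY to pp2. 3 ppages; refcounts: pp0:1 pp1:2 pp2:1
Op 3: write(P1, v1, 198). refcount(pp1)=2>1 -> COPY to pp3. 4 ppages; refcounts: pp0:1 pp1:1 pp2:1 pp3:1
Op 4: read(P0, v1) -> 42. No state change.
Op 5: write(P1, v1, 134). refcount(pp3)=1 -> write in place. 4 ppages; refcounts: pp0:1 pp1:1 pp2:1 pp3:1
Op 6: fork(P0) -> P2. 4 ppages; refcounts: pp0:2 pp1:2 pp2:1 pp3:1
Op 7: write(P2, v0, 182). refcount(pp0)=2>1 -> COPY to pp4. 5 ppages; refcounts: pp0:1 pp1:2 pp2:1 pp3:1 pp4:1

Answer: 5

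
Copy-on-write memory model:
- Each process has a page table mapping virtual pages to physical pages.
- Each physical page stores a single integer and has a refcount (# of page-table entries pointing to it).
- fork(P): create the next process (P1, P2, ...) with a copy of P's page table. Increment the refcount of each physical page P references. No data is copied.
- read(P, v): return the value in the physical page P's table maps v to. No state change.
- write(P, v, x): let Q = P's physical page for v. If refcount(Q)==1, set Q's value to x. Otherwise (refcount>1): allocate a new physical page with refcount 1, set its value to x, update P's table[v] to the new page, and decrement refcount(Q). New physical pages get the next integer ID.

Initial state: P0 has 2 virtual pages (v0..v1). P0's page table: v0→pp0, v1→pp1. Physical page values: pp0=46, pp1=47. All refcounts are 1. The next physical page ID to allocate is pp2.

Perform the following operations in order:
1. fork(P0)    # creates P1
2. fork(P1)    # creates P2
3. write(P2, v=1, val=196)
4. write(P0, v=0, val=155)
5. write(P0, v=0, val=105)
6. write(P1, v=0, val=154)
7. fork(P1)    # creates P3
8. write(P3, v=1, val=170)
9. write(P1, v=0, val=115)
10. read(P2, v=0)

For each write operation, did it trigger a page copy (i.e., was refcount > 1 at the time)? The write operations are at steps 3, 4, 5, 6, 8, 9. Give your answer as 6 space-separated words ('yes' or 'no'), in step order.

Op 1: fork(P0) -> P1. 2 ppages; refcounts: pp0:2 pp1:2
Op 2: fork(P1) -> P2. 2 ppages; refcounts: pp0:3 pp1:3
Op 3: write(P2, v1, 196). refcount(pp1)=3>1 -> COPY to pp2. 3 ppages; refcounts: pp0:3 pp1:2 pp2:1
Op 4: write(P0, v0, 155). refcount(pp0)=3>1 -> COPY to pp3. 4 ppages; refcounts: pp0:2 pp1:2 pp2:1 pp3:1
Op 5: write(P0, v0, 105). refcount(pp3)=1 -> write in place. 4 ppages; refcounts: pp0:2 pp1:2 pp2:1 pp3:1
Op 6: write(P1, v0, 154). refcount(pp0)=2>1 -> COPY to pp4. 5 ppages; refcounts: pp0:1 pp1:2 pp2:1 pp3:1 pp4:1
Op 7: fork(P1) -> P3. 5 ppages; refcounts: pp0:1 pp1:3 pp2:1 pp3:1 pp4:2
Op 8: write(P3, v1, 170). refcount(pp1)=3>1 -> COPY to pp5. 6 ppages; refcounts: pp0:1 pp1:2 pp2:1 pp3:1 pp4:2 pp5:1
Op 9: write(P1, v0, 115). refcount(pp4)=2>1 -> COPY to pp6. 7 ppages; refcounts: pp0:1 pp1:2 pp2:1 pp3:1 pp4:1 pp5:1 pp6:1
Op 10: read(P2, v0) -> 46. No state change.

yes yes no yes yes yes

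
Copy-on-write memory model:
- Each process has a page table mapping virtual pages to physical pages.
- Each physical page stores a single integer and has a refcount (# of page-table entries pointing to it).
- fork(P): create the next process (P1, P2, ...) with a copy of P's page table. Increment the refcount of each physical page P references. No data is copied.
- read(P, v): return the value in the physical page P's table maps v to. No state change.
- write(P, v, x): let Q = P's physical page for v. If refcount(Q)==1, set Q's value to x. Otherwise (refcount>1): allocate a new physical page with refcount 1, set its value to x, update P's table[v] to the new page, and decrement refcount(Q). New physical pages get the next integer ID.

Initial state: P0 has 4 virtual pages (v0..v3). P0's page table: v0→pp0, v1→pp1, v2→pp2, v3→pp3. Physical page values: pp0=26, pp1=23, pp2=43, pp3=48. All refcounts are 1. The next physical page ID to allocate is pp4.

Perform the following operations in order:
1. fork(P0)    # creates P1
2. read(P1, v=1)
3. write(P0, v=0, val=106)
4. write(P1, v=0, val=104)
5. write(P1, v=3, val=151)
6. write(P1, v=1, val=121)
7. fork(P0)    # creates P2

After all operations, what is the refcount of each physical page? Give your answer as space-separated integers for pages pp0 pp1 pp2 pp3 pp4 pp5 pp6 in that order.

Op 1: fork(P0) -> P1. 4 ppages; refcounts: pp0:2 pp1:2 pp2:2 pp3:2
Op 2: read(P1, v1) -> 23. No state change.
Op 3: write(P0, v0, 106). refcount(pp0)=2>1 -> COPY to pp4. 5 ppages; refcounts: pp0:1 pp1:2 pp2:2 pp3:2 pp4:1
Op 4: write(P1, v0, 104). refcount(pp0)=1 -> write in place. 5 ppages; refcounts: pp0:1 pp1:2 pp2:2 pp3:2 pp4:1
Op 5: write(P1, v3, 151). refcount(pp3)=2>1 -> COPY to pp5. 6 ppages; refcounts: pp0:1 pp1:2 pp2:2 pp3:1 pp4:1 pp5:1
Op 6: write(P1, v1, 121). refcount(pp1)=2>1 -> COPY to pp6. 7 ppages; refcounts: pp0:1 pp1:1 pp2:2 pp3:1 pp4:1 pp5:1 pp6:1
Op 7: fork(P0) -> P2. 7 ppages; refcounts: pp0:1 pp1:2 pp2:3 pp3:2 pp4:2 pp5:1 pp6:1

Answer: 1 2 3 2 2 1 1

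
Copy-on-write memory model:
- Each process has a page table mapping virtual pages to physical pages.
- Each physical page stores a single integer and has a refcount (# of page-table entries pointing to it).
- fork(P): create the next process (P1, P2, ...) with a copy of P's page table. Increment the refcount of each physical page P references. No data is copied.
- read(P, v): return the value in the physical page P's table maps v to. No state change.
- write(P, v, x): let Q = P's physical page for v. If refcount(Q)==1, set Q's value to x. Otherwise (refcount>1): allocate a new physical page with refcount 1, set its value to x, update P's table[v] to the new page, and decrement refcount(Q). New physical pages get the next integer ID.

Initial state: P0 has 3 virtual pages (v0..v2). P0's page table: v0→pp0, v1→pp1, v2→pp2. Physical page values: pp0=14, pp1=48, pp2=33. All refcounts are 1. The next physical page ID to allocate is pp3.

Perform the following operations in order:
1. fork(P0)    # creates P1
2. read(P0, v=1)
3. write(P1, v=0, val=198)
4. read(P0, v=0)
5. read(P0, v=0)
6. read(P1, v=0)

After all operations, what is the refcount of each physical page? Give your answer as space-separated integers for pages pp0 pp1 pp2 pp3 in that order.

Op 1: fork(P0) -> P1. 3 ppages; refcounts: pp0:2 pp1:2 pp2:2
Op 2: read(P0, v1) -> 48. No state change.
Op 3: write(P1, v0, 198). refcount(pp0)=2>1 -> COPY to pp3. 4 ppages; refcounts: pp0:1 pp1:2 pp2:2 pp3:1
Op 4: read(P0, v0) -> 14. No state change.
Op 5: read(P0, v0) -> 14. No state change.
Op 6: read(P1, v0) -> 198. No state change.

Answer: 1 2 2 1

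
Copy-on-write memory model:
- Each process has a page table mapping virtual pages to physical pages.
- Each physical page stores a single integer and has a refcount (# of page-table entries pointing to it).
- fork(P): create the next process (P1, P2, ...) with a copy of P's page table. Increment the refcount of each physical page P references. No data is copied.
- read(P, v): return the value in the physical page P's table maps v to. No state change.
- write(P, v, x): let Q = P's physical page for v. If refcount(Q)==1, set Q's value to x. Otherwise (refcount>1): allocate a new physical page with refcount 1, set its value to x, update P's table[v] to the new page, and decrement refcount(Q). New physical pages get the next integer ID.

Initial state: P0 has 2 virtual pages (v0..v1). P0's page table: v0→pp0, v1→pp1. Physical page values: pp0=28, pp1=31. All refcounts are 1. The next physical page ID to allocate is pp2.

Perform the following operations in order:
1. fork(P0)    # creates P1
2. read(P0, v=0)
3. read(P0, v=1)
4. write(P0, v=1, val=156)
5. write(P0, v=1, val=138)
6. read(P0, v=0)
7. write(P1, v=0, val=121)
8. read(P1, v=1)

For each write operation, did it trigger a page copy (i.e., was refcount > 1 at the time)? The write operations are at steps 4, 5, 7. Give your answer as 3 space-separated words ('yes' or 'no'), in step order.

Op 1: fork(P0) -> P1. 2 ppages; refcounts: pp0:2 pp1:2
Op 2: read(P0, v0) -> 28. No state change.
Op 3: read(P0, v1) -> 31. No state change.
Op 4: write(P0, v1, 156). refcount(pp1)=2>1 -> COPY to pp2. 3 ppages; refcounts: pp0:2 pp1:1 pp2:1
Op 5: write(P0, v1, 138). refcount(pp2)=1 -> write in place. 3 ppages; refcounts: pp0:2 pp1:1 pp2:1
Op 6: read(P0, v0) -> 28. No state change.
Op 7: write(P1, v0, 121). refcount(pp0)=2>1 -> COPY to pp3. 4 ppages; refcounts: pp0:1 pp1:1 pp2:1 pp3:1
Op 8: read(P1, v1) -> 31. No state change.

yes no yes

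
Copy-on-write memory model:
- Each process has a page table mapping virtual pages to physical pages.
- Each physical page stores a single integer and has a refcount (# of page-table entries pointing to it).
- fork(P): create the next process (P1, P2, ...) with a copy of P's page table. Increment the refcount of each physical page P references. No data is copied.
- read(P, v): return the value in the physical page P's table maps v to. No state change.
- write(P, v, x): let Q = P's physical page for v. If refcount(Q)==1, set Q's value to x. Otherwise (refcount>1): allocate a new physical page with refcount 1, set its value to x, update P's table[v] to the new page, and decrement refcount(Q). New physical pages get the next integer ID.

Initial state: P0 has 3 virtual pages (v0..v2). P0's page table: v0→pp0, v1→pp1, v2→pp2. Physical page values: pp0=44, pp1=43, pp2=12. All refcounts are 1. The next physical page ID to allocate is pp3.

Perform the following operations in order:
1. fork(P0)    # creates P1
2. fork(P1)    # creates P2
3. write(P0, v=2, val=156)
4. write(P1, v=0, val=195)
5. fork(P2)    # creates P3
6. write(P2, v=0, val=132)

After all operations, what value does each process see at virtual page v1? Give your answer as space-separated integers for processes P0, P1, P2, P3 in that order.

Answer: 43 43 43 43

Derivation:
Op 1: fork(P0) -> P1. 3 ppages; refcounts: pp0:2 pp1:2 pp2:2
Op 2: fork(P1) -> P2. 3 ppages; refcounts: pp0:3 pp1:3 pp2:3
Op 3: write(P0, v2, 156). refcount(pp2)=3>1 -> COPY to pp3. 4 ppages; refcounts: pp0:3 pp1:3 pp2:2 pp3:1
Op 4: write(P1, v0, 195). refcount(pp0)=3>1 -> COPY to pp4. 5 ppages; refcounts: pp0:2 pp1:3 pp2:2 pp3:1 pp4:1
Op 5: fork(P2) -> P3. 5 ppages; refcounts: pp0:3 pp1:4 pp2:3 pp3:1 pp4:1
Op 6: write(P2, v0, 132). refcount(pp0)=3>1 -> COPY to pp5. 6 ppages; refcounts: pp0:2 pp1:4 pp2:3 pp3:1 pp4:1 pp5:1
P0: v1 -> pp1 = 43
P1: v1 -> pp1 = 43
P2: v1 -> pp1 = 43
P3: v1 -> pp1 = 43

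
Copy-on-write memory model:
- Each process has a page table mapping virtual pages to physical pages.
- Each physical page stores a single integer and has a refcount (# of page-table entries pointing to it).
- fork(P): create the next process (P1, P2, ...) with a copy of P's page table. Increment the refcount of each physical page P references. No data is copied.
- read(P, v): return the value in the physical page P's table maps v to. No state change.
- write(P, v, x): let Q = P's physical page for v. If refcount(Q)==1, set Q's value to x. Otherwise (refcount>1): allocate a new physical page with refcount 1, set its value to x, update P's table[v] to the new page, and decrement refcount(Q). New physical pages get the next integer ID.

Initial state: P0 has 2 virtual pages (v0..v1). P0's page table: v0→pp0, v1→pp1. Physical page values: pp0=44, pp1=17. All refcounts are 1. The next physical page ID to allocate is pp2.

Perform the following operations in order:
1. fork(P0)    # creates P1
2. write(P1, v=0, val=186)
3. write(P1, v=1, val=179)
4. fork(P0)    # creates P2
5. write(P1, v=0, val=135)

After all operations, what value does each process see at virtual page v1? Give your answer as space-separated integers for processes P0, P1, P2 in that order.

Op 1: fork(P0) -> P1. 2 ppages; refcounts: pp0:2 pp1:2
Op 2: write(P1, v0, 186). refcount(pp0)=2>1 -> COPY to pp2. 3 ppages; refcounts: pp0:1 pp1:2 pp2:1
Op 3: write(P1, v1, 179). refcount(pp1)=2>1 -> COPY to pp3. 4 ppages; refcounts: pp0:1 pp1:1 pp2:1 pp3:1
Op 4: fork(P0) -> P2. 4 ppages; refcounts: pp0:2 pp1:2 pp2:1 pp3:1
Op 5: write(P1, v0, 135). refcount(pp2)=1 -> write in place. 4 ppages; refcounts: pp0:2 pp1:2 pp2:1 pp3:1
P0: v1 -> pp1 = 17
P1: v1 -> pp3 = 179
P2: v1 -> pp1 = 17

Answer: 17 179 17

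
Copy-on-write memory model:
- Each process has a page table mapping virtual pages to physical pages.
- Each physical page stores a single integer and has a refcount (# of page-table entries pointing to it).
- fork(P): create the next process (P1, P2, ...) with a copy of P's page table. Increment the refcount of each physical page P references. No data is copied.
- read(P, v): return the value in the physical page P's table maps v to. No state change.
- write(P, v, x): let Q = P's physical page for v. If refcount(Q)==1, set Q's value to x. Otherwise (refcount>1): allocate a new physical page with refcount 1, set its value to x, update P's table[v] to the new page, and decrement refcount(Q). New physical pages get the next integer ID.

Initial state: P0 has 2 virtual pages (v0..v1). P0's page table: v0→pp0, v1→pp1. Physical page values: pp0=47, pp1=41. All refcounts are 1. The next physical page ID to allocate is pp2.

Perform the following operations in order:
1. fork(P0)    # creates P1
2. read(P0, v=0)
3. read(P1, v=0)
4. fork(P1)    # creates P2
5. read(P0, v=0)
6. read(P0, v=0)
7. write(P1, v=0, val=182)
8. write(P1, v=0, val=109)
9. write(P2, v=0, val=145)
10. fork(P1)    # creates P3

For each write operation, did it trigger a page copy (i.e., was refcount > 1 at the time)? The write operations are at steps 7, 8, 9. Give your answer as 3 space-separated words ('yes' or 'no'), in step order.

Op 1: fork(P0) -> P1. 2 ppages; refcounts: pp0:2 pp1:2
Op 2: read(P0, v0) -> 47. No state change.
Op 3: read(P1, v0) -> 47. No state change.
Op 4: fork(P1) -> P2. 2 ppages; refcounts: pp0:3 pp1:3
Op 5: read(P0, v0) -> 47. No state change.
Op 6: read(P0, v0) -> 47. No state change.
Op 7: write(P1, v0, 182). refcount(pp0)=3>1 -> COPY to pp2. 3 ppages; refcounts: pp0:2 pp1:3 pp2:1
Op 8: write(P1, v0, 109). refcount(pp2)=1 -> write in place. 3 ppages; refcounts: pp0:2 pp1:3 pp2:1
Op 9: write(P2, v0, 145). refcount(pp0)=2>1 -> COPY to pp3. 4 ppages; refcounts: pp0:1 pp1:3 pp2:1 pp3:1
Op 10: fork(P1) -> P3. 4 ppages; refcounts: pp0:1 pp1:4 pp2:2 pp3:1

yes no yes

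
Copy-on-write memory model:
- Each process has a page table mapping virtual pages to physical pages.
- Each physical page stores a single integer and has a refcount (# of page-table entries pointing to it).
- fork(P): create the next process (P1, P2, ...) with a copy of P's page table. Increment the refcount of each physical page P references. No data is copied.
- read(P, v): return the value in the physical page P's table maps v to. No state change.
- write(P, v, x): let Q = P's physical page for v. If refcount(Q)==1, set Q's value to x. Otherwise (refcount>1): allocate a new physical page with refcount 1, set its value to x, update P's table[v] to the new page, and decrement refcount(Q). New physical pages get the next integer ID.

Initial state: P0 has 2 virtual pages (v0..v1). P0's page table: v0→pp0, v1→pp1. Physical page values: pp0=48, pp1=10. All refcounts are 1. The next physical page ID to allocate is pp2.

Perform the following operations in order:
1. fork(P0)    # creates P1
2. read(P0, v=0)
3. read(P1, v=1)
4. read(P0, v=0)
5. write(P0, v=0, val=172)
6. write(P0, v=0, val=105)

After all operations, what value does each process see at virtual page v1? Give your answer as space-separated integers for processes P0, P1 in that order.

Answer: 10 10

Derivation:
Op 1: fork(P0) -> P1. 2 ppages; refcounts: pp0:2 pp1:2
Op 2: read(P0, v0) -> 48. No state change.
Op 3: read(P1, v1) -> 10. No state change.
Op 4: read(P0, v0) -> 48. No state change.
Op 5: write(P0, v0, 172). refcount(pp0)=2>1 -> COPY to pp2. 3 ppages; refcounts: pp0:1 pp1:2 pp2:1
Op 6: write(P0, v0, 105). refcount(pp2)=1 -> write in place. 3 ppages; refcounts: pp0:1 pp1:2 pp2:1
P0: v1 -> pp1 = 10
P1: v1 -> pp1 = 10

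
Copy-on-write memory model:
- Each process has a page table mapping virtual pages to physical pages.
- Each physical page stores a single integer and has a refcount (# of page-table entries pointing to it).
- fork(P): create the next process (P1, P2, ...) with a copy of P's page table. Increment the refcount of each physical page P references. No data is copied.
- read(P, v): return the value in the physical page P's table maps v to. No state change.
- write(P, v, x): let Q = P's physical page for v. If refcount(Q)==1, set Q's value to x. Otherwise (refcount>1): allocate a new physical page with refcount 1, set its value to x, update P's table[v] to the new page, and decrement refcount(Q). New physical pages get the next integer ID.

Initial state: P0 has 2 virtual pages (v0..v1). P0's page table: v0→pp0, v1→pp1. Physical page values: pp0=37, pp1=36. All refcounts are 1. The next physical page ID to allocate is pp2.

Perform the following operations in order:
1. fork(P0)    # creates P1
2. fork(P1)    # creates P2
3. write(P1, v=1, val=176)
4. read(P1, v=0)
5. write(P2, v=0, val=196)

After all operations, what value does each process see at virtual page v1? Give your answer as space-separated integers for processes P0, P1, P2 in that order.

Op 1: fork(P0) -> P1. 2 ppages; refcounts: pp0:2 pp1:2
Op 2: fork(P1) -> P2. 2 ppages; refcounts: pp0:3 pp1:3
Op 3: write(P1, v1, 176). refcount(pp1)=3>1 -> COPY to pp2. 3 ppages; refcounts: pp0:3 pp1:2 pp2:1
Op 4: read(P1, v0) -> 37. No state change.
Op 5: write(P2, v0, 196). refcount(pp0)=3>1 -> COPY to pp3. 4 ppages; refcounts: pp0:2 pp1:2 pp2:1 pp3:1
P0: v1 -> pp1 = 36
P1: v1 -> pp2 = 176
P2: v1 -> pp1 = 36

Answer: 36 176 36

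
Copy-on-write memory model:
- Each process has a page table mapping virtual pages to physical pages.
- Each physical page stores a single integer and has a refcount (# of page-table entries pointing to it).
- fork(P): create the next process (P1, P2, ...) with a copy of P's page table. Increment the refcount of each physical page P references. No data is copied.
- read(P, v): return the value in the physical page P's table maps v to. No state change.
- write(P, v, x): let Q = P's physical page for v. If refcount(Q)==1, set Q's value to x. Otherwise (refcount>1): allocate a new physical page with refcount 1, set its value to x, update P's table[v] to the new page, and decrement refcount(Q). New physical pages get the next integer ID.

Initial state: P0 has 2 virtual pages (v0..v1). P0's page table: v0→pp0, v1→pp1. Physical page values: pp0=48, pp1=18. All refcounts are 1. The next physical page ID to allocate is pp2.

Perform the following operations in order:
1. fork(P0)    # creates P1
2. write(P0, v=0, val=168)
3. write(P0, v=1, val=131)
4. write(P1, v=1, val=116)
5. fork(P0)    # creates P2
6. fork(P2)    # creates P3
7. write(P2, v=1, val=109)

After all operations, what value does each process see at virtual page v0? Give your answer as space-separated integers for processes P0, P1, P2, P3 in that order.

Op 1: fork(P0) -> P1. 2 ppages; refcounts: pp0:2 pp1:2
Op 2: write(P0, v0, 168). refcount(pp0)=2>1 -> COPY to pp2. 3 ppages; refcounts: pp0:1 pp1:2 pp2:1
Op 3: write(P0, v1, 131). refcount(pp1)=2>1 -> COPY to pp3. 4 ppages; refcounts: pp0:1 pp1:1 pp2:1 pp3:1
Op 4: write(P1, v1, 116). refcount(pp1)=1 -> write in place. 4 ppages; refcounts: pp0:1 pp1:1 pp2:1 pp3:1
Op 5: fork(P0) -> P2. 4 ppages; refcounts: pp0:1 pp1:1 pp2:2 pp3:2
Op 6: fork(P2) -> P3. 4 ppages; refcounts: pp0:1 pp1:1 pp2:3 pp3:3
Op 7: write(P2, v1, 109). refcount(pp3)=3>1 -> COPY to pp4. 5 ppages; refcounts: pp0:1 pp1:1 pp2:3 pp3:2 pp4:1
P0: v0 -> pp2 = 168
P1: v0 -> pp0 = 48
P2: v0 -> pp2 = 168
P3: v0 -> pp2 = 168

Answer: 168 48 168 168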